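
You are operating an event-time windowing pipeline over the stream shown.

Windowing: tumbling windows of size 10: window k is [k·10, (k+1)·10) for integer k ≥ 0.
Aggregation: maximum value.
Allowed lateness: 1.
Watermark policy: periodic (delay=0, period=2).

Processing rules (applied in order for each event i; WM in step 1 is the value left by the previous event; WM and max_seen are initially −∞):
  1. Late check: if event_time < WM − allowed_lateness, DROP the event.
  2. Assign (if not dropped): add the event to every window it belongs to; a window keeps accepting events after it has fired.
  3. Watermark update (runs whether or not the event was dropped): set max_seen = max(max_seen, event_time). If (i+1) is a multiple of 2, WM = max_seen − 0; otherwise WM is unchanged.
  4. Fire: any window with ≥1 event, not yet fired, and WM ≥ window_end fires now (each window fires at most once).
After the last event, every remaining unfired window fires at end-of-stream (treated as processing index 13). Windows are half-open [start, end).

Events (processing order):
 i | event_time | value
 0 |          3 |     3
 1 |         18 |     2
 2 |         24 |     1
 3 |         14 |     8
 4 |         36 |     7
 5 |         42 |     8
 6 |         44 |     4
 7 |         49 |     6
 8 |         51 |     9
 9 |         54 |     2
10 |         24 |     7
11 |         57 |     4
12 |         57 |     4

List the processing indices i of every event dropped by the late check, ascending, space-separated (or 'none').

3 10

i=0 t=3 v=3: → [0,10); WM=−∞
i=1 t=18 v=2: → [10,20); WM=18; [0,10) fires=3
i=2 t=24 v=1: → [20,30); WM=18
i=3 t=14 v=8: DROP (t<18-1); WM=24; [10,20) fires=2
i=4 t=36 v=7: → [30,40); WM=24
i=5 t=42 v=8: → [40,50); WM=42; [20,30) fires=1 [30,40) fires=7
i=6 t=44 v=4: → [40,50); WM=42
i=7 t=49 v=6: → [40,50); WM=49
i=8 t=51 v=9: → [50,60); WM=49
i=9 t=54 v=2: → [50,60); WM=54; [40,50) fires=8
i=10 t=24 v=7: DROP (t<54-1); WM=54
i=11 t=57 v=4: → [50,60); WM=57
i=12 t=57 v=4: → [50,60); WM=57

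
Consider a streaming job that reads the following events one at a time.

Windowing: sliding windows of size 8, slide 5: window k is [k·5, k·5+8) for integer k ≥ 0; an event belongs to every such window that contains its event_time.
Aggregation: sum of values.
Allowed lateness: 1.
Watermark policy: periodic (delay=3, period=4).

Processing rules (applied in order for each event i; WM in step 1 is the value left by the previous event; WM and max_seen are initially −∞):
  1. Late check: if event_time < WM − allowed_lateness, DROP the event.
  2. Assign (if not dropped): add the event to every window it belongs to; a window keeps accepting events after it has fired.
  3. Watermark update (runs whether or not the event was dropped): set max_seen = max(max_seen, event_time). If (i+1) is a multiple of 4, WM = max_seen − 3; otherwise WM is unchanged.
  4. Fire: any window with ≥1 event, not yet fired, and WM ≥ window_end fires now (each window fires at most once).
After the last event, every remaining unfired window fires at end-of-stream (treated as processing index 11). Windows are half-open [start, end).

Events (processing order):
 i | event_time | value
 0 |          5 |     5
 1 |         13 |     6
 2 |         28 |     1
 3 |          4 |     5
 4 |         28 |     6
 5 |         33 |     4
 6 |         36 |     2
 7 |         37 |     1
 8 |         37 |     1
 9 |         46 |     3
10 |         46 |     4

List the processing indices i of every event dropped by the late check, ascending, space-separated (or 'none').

i=0 t=5 v=5: → [5,13),[0,8); WM=−∞
i=1 t=13 v=6: → [10,18); WM=−∞
i=2 t=28 v=1: → [25,33); WM=−∞
i=3 t=4 v=5: → [0,8); WM=25; [0,8) fires=10 [5,13) fires=5 [10,18) fires=6
i=4 t=28 v=6: → [25,33); WM=25
i=5 t=33 v=4: → [30,38); WM=25
i=6 t=36 v=2: → [35,43),[30,38); WM=25
i=7 t=37 v=1: → [35,43),[30,38); WM=34; [25,33) fires=7
i=8 t=37 v=1: → [35,43),[30,38); WM=34
i=9 t=46 v=3: → [45,53),[40,48); WM=34
i=10 t=46 v=4: → [45,53),[40,48); WM=34

none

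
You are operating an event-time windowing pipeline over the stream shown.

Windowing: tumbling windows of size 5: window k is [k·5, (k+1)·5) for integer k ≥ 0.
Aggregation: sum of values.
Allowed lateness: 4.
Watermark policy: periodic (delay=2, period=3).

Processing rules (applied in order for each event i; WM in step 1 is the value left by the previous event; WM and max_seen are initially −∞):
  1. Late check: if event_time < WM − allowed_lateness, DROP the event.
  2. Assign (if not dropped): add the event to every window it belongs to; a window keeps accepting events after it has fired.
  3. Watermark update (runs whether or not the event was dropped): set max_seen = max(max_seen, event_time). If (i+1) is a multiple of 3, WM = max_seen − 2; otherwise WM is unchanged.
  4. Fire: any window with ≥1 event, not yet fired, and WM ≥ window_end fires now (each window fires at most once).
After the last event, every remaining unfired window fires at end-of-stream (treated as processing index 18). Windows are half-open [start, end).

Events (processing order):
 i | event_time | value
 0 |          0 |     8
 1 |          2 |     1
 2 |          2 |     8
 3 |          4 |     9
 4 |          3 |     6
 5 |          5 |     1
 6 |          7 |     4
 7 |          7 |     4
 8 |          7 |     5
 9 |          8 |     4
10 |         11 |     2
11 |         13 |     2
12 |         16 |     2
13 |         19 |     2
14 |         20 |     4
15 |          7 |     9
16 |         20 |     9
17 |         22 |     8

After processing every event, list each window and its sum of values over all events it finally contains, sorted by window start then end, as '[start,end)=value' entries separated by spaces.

[0,5)=32 [5,10)=18 [10,15)=4 [15,20)=4 [20,25)=21

i=0 t=0 v=8: → [0,5); WM=−∞
i=1 t=2 v=1: → [0,5); WM=−∞
i=2 t=2 v=8: → [0,5); WM=0
i=3 t=4 v=9: → [0,5); WM=0
i=4 t=3 v=6: → [0,5); WM=0
i=5 t=5 v=1: → [5,10); WM=3
i=6 t=7 v=4: → [5,10); WM=3
i=7 t=7 v=4: → [5,10); WM=3
i=8 t=7 v=5: → [5,10); WM=5; [0,5) fires=32
i=9 t=8 v=4: → [5,10); WM=5
i=10 t=11 v=2: → [10,15); WM=5
i=11 t=13 v=2: → [10,15); WM=11; [5,10) fires=18
i=12 t=16 v=2: → [15,20); WM=11
i=13 t=19 v=2: → [15,20); WM=11
i=14 t=20 v=4: → [20,25); WM=18; [10,15) fires=4
i=15 t=7 v=9: DROP (t<18-4); WM=18
i=16 t=20 v=9: → [20,25); WM=18
i=17 t=22 v=8: → [20,25); WM=20; [15,20) fires=4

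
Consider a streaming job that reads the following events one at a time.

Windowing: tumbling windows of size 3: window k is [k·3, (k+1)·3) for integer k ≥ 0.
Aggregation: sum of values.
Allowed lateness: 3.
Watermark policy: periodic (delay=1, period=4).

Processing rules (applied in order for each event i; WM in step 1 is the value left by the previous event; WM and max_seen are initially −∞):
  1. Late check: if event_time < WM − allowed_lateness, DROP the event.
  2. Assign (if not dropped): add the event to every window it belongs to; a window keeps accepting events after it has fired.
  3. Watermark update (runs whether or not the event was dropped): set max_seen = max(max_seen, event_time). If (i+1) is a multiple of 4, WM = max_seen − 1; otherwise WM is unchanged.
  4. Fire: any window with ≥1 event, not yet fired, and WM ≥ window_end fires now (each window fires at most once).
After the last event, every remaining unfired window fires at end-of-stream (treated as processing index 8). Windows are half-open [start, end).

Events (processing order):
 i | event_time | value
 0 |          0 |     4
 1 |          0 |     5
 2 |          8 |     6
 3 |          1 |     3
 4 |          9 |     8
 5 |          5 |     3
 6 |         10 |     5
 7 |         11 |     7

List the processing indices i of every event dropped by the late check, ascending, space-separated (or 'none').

none

i=0 t=0 v=4: → [0,3); WM=−∞
i=1 t=0 v=5: → [0,3); WM=−∞
i=2 t=8 v=6: → [6,9); WM=−∞
i=3 t=1 v=3: → [0,3); WM=7; [0,3) fires=12
i=4 t=9 v=8: → [9,12); WM=7
i=5 t=5 v=3: → [3,6); WM=7; [3,6) fires=3
i=6 t=10 v=5: → [9,12); WM=7
i=7 t=11 v=7: → [9,12); WM=10; [6,9) fires=6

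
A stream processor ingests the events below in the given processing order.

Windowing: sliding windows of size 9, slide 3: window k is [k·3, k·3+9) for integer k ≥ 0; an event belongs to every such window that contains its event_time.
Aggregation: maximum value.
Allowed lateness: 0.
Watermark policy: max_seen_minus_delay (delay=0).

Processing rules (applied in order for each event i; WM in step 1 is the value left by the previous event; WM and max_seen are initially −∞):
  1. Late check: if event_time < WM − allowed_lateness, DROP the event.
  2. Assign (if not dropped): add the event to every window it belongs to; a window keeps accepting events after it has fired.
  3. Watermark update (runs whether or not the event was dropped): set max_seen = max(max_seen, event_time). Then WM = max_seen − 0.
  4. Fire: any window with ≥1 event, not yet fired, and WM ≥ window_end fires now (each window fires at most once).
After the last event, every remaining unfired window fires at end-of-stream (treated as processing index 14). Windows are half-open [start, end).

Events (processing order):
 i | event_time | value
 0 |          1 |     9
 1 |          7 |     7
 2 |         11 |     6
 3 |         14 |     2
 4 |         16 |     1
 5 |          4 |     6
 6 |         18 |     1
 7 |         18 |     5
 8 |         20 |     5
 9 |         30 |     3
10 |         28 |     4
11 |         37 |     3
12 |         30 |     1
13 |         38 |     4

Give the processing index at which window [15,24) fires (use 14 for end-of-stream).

9

i=0 t=1 v=9: → [0,9); WM=1
i=1 t=7 v=7: → [6,15),[3,12),[0,9); WM=7
i=2 t=11 v=6: → [9,18),[6,15),[3,12); WM=11; [0,9) fires=9
i=3 t=14 v=2: → [12,21),[9,18),[6,15); WM=14; [3,12) fires=7
i=4 t=16 v=1: → [15,24),[12,21),[9,18); WM=16; [6,15) fires=7
i=5 t=4 v=6: DROP (t<16-0); WM=16
i=6 t=18 v=1: → [18,27),[15,24),[12,21); WM=18; [9,18) fires=6
i=7 t=18 v=5: → [18,27),[15,24),[12,21); WM=18
i=8 t=20 v=5: → [18,27),[15,24),[12,21); WM=20
i=9 t=30 v=3: → [30,39),[27,36),[24,33); WM=30; [12,21) fires=5 [15,24) fires=5 [18,27) fires=5
i=10 t=28 v=4: DROP (t<30-0); WM=30
i=11 t=37 v=3: → [36,45),[33,42),[30,39); WM=37; [24,33) fires=3 [27,36) fires=3
i=12 t=30 v=1: DROP (t<37-0); WM=37
i=13 t=38 v=4: → [36,45),[33,42),[30,39); WM=38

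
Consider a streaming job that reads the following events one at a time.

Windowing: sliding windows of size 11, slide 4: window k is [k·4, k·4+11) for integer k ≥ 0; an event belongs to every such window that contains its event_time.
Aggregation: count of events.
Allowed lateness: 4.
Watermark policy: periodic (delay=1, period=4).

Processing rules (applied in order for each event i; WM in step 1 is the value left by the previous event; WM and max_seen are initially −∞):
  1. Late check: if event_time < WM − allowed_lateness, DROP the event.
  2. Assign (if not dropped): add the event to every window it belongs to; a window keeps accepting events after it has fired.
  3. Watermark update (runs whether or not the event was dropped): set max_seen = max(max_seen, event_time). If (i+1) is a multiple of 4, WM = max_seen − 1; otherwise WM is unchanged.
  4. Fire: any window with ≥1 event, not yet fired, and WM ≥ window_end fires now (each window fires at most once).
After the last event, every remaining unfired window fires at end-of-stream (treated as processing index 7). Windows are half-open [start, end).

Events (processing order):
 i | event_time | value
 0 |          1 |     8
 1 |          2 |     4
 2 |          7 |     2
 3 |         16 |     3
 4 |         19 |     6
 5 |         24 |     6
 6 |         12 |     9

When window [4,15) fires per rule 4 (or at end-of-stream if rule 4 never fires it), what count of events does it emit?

i=0 t=1 v=8: → [0,11); WM=−∞
i=1 t=2 v=4: → [0,11); WM=−∞
i=2 t=7 v=2: → [4,15),[0,11); WM=−∞
i=3 t=16 v=3: → [16,27),[12,23),[8,19); WM=15; [0,11) fires=3 [4,15) fires=1
i=4 t=19 v=6: → [16,27),[12,23); WM=15
i=5 t=24 v=6: → [24,35),[20,31),[16,27); WM=15
i=6 t=12 v=9: → [12,23),[8,19),[4,15); WM=15

1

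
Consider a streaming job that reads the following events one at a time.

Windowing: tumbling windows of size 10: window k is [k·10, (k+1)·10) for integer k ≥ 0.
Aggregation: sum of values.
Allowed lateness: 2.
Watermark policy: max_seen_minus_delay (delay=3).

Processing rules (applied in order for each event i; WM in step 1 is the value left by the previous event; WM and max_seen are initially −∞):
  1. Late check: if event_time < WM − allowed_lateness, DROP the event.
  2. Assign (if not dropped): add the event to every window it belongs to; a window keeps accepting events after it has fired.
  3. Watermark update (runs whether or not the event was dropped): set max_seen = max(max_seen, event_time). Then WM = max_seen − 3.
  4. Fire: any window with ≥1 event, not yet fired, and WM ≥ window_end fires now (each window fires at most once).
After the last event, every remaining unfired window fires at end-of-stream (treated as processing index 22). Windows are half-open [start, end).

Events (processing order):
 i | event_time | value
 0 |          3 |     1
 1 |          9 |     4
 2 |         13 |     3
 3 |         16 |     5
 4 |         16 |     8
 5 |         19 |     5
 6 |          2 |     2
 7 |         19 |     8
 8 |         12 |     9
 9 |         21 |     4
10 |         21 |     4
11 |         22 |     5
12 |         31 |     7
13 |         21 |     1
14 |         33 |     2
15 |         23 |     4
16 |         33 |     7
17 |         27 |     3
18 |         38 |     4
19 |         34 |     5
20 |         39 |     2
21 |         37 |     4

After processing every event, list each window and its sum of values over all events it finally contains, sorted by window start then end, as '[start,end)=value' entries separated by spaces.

[0,10)=5 [10,20)=29 [20,30)=13 [30,40)=31

i=0 t=3 v=1: → [0,10); WM=0
i=1 t=9 v=4: → [0,10); WM=6
i=2 t=13 v=3: → [10,20); WM=10; [0,10) fires=5
i=3 t=16 v=5: → [10,20); WM=13
i=4 t=16 v=8: → [10,20); WM=13
i=5 t=19 v=5: → [10,20); WM=16
i=6 t=2 v=2: DROP (t<16-2); WM=16
i=7 t=19 v=8: → [10,20); WM=16
i=8 t=12 v=9: DROP (t<16-2); WM=16
i=9 t=21 v=4: → [20,30); WM=18
i=10 t=21 v=4: → [20,30); WM=18
i=11 t=22 v=5: → [20,30); WM=19
i=12 t=31 v=7: → [30,40); WM=28; [10,20) fires=29
i=13 t=21 v=1: DROP (t<28-2); WM=28
i=14 t=33 v=2: → [30,40); WM=30; [20,30) fires=13
i=15 t=23 v=4: DROP (t<30-2); WM=30
i=16 t=33 v=7: → [30,40); WM=30
i=17 t=27 v=3: DROP (t<30-2); WM=30
i=18 t=38 v=4: → [30,40); WM=35
i=19 t=34 v=5: → [30,40); WM=35
i=20 t=39 v=2: → [30,40); WM=36
i=21 t=37 v=4: → [30,40); WM=36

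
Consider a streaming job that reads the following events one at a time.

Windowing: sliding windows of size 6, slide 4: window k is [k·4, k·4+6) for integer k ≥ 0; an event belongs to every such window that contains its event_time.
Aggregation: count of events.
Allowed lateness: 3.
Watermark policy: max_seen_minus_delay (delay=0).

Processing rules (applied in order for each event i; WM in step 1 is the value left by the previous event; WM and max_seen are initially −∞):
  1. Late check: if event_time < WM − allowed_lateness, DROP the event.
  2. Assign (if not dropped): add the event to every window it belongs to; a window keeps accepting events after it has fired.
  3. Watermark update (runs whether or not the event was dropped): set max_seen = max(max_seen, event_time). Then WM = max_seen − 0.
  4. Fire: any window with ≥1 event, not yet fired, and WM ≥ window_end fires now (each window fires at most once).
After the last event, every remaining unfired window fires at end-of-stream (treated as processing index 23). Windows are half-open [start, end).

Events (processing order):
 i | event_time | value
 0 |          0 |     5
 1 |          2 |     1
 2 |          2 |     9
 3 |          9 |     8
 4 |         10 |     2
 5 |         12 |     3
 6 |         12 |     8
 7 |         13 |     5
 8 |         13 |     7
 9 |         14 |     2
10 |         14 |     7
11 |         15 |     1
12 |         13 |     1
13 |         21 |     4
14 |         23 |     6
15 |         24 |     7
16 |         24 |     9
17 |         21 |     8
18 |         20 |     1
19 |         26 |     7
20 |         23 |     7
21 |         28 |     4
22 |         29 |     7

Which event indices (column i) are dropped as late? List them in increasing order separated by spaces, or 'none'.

18

i=0 t=0 v=5: → [0,6); WM=0
i=1 t=2 v=1: → [0,6); WM=2
i=2 t=2 v=9: → [0,6); WM=2
i=3 t=9 v=8: → [8,14),[4,10); WM=9; [0,6) fires=3
i=4 t=10 v=2: → [8,14); WM=10; [4,10) fires=1
i=5 t=12 v=3: → [12,18),[8,14); WM=12
i=6 t=12 v=8: → [12,18),[8,14); WM=12
i=7 t=13 v=5: → [12,18),[8,14); WM=13
i=8 t=13 v=7: → [12,18),[8,14); WM=13
i=9 t=14 v=2: → [12,18); WM=14; [8,14) fires=6
i=10 t=14 v=7: → [12,18); WM=14
i=11 t=15 v=1: → [12,18); WM=15
i=12 t=13 v=1: → [12,18),[8,14); WM=15
i=13 t=21 v=4: → [20,26),[16,22); WM=21; [12,18) fires=8
i=14 t=23 v=6: → [20,26); WM=23; [16,22) fires=1
i=15 t=24 v=7: → [24,30),[20,26); WM=24
i=16 t=24 v=9: → [24,30),[20,26); WM=24
i=17 t=21 v=8: → [20,26),[16,22); WM=24
i=18 t=20 v=1: DROP (t<24-3); WM=24
i=19 t=26 v=7: → [24,30); WM=26; [20,26) fires=5
i=20 t=23 v=7: → [20,26); WM=26
i=21 t=28 v=4: → [28,34),[24,30); WM=28
i=22 t=29 v=7: → [28,34),[24,30); WM=29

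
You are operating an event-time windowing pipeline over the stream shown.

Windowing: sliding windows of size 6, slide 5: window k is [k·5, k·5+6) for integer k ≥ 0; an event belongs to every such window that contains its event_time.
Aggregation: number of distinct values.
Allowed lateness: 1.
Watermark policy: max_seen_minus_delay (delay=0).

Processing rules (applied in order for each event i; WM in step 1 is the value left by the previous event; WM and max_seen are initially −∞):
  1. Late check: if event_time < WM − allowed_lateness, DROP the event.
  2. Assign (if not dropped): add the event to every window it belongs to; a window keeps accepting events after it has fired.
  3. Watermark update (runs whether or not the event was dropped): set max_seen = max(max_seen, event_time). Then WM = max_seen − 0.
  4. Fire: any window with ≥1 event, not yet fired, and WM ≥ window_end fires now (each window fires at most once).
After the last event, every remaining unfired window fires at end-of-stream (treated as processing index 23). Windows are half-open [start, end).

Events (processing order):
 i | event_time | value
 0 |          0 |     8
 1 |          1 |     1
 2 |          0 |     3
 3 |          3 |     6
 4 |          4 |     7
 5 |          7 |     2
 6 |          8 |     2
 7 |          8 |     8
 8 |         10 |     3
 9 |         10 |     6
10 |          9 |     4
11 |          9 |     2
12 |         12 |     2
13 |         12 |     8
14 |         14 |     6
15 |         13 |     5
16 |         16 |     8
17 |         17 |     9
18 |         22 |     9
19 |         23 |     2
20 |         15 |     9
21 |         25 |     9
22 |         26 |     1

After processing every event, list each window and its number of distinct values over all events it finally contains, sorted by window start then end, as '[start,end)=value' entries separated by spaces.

[0,6)=5 [5,11)=5 [10,16)=5 [15,21)=2 [20,26)=2 [25,31)=2

i=0 t=0 v=8: → [0,6); WM=0
i=1 t=1 v=1: → [0,6); WM=1
i=2 t=0 v=3: → [0,6); WM=1
i=3 t=3 v=6: → [0,6); WM=3
i=4 t=4 v=7: → [0,6); WM=4
i=5 t=7 v=2: → [5,11); WM=7; [0,6) fires=5
i=6 t=8 v=2: → [5,11); WM=8
i=7 t=8 v=8: → [5,11); WM=8
i=8 t=10 v=3: → [10,16),[5,11); WM=10
i=9 t=10 v=6: → [10,16),[5,11); WM=10
i=10 t=9 v=4: → [5,11); WM=10
i=11 t=9 v=2: → [5,11); WM=10
i=12 t=12 v=2: → [10,16); WM=12; [5,11) fires=5
i=13 t=12 v=8: → [10,16); WM=12
i=14 t=14 v=6: → [10,16); WM=14
i=15 t=13 v=5: → [10,16); WM=14
i=16 t=16 v=8: → [15,21); WM=16; [10,16) fires=5
i=17 t=17 v=9: → [15,21); WM=17
i=18 t=22 v=9: → [20,26); WM=22; [15,21) fires=2
i=19 t=23 v=2: → [20,26); WM=23
i=20 t=15 v=9: DROP (t<23-1); WM=23
i=21 t=25 v=9: → [25,31),[20,26); WM=25
i=22 t=26 v=1: → [25,31); WM=26; [20,26) fires=2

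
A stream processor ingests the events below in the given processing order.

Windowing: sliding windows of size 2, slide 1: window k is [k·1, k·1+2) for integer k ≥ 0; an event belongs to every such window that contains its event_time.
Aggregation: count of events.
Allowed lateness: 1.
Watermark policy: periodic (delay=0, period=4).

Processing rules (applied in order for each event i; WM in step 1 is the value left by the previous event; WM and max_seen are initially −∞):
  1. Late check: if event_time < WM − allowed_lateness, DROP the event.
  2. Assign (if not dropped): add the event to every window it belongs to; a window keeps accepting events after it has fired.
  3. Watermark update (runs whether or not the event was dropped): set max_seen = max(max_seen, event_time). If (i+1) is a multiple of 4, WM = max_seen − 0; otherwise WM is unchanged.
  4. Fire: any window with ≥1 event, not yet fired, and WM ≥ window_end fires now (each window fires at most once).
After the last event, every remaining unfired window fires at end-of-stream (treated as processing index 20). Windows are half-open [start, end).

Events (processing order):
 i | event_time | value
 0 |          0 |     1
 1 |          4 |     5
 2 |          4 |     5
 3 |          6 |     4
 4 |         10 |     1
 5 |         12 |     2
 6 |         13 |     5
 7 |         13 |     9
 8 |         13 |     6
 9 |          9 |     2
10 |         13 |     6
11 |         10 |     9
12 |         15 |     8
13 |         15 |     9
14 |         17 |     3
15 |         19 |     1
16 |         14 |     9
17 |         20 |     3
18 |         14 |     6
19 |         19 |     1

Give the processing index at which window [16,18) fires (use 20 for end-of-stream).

i=0 t=0 v=1: → [0,2); WM=−∞
i=1 t=4 v=5: → [4,6),[3,5); WM=−∞
i=2 t=4 v=5: → [4,6),[3,5); WM=−∞
i=3 t=6 v=4: → [6,8),[5,7); WM=6; [0,2) fires=1 [3,5) fires=2 [4,6) fires=2
i=4 t=10 v=1: → [10,12),[9,11); WM=6
i=5 t=12 v=2: → [12,14),[11,13); WM=6
i=6 t=13 v=5: → [13,15),[12,14); WM=6
i=7 t=13 v=9: → [13,15),[12,14); WM=13; [5,7) fires=1 [6,8) fires=1 [9,11) fires=1 [10,12) fires=1 [11,13) fires=1
i=8 t=13 v=6: → [13,15),[12,14); WM=13
i=9 t=9 v=2: DROP (t<13-1); WM=13
i=10 t=13 v=6: → [13,15),[12,14); WM=13
i=11 t=10 v=9: DROP (t<13-1); WM=13
i=12 t=15 v=8: → [15,17),[14,16); WM=13
i=13 t=15 v=9: → [15,17),[14,16); WM=13
i=14 t=17 v=3: → [17,19),[16,18); WM=13
i=15 t=19 v=1: → [19,21),[18,20); WM=19; [12,14) fires=5 [13,15) fires=4 [14,16) fires=2 [15,17) fires=2 [16,18) fires=1 [17,19) fires=1
i=16 t=14 v=9: DROP (t<19-1); WM=19
i=17 t=20 v=3: → [20,22),[19,21); WM=19
i=18 t=14 v=6: DROP (t<19-1); WM=19
i=19 t=19 v=1: → [19,21),[18,20); WM=20; [18,20) fires=2

15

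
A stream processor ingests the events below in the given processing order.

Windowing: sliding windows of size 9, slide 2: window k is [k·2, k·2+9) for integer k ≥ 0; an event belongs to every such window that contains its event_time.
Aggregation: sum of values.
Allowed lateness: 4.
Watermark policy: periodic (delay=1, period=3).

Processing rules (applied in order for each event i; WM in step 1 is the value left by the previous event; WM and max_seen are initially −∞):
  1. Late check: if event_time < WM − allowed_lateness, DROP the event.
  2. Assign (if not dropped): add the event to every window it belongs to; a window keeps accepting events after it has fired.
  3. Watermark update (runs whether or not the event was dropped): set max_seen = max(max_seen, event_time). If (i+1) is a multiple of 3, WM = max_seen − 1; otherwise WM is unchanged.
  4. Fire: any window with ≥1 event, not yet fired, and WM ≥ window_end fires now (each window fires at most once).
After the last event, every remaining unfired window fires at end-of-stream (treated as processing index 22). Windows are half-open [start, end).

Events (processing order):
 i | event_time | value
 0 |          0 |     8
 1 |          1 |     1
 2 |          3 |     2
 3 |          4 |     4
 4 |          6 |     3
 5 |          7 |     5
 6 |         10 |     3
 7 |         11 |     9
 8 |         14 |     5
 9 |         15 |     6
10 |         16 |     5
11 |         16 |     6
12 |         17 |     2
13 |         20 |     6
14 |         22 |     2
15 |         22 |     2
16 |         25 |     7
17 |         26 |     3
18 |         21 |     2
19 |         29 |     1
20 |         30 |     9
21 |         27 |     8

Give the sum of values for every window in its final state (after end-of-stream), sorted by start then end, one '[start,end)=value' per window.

[0,9)=23 [2,11)=17 [4,13)=24 [6,15)=25 [8,17)=34 [10,19)=36 [12,21)=30 [14,23)=36 [16,25)=25 [18,27)=22 [20,29)=30 [22,31)=32 [24,33)=28 [26,35)=21 [28,37)=10 [30,39)=9

i=0 t=0 v=8: → [0,9); WM=−∞
i=1 t=1 v=1: → [0,9); WM=−∞
i=2 t=3 v=2: → [2,11),[0,9); WM=2
i=3 t=4 v=4: → [4,13),[2,11),[0,9); WM=2
i=4 t=6 v=3: → [6,15),[4,13),[2,11),[0,9); WM=2
i=5 t=7 v=5: → [6,15),[4,13),[2,11),[0,9); WM=6
i=6 t=10 v=3: → [10,19),[8,17),[6,15),[4,13),[2,11); WM=6
i=7 t=11 v=9: → [10,19),[8,17),[6,15),[4,13); WM=6
i=8 t=14 v=5: → [14,23),[12,21),[10,19),[8,17),[6,15); WM=13; [0,9) fires=23 [2,11) fires=17 [4,13) fires=24
i=9 t=15 v=6: → [14,23),[12,21),[10,19),[8,17); WM=13
i=10 t=16 v=5: → [16,25),[14,23),[12,21),[10,19),[8,17); WM=13
i=11 t=16 v=6: → [16,25),[14,23),[12,21),[10,19),[8,17); WM=15; [6,15) fires=25
i=12 t=17 v=2: → [16,25),[14,23),[12,21),[10,19); WM=15
i=13 t=20 v=6: → [20,29),[18,27),[16,25),[14,23),[12,21); WM=15
i=14 t=22 v=2: → [22,31),[20,29),[18,27),[16,25),[14,23); WM=21; [8,17) fires=34 [10,19) fires=36 [12,21) fires=30
i=15 t=22 v=2: → [22,31),[20,29),[18,27),[16,25),[14,23); WM=21
i=16 t=25 v=7: → [24,33),[22,31),[20,29),[18,27); WM=21
i=17 t=26 v=3: → [26,35),[24,33),[22,31),[20,29),[18,27); WM=25; [14,23) fires=34 [16,25) fires=23
i=18 t=21 v=2: → [20,29),[18,27),[16,25),[14,23); WM=25
i=19 t=29 v=1: → [28,37),[26,35),[24,33),[22,31); WM=25
i=20 t=30 v=9: → [30,39),[28,37),[26,35),[24,33),[22,31); WM=29; [18,27) fires=22 [20,29) fires=22
i=21 t=27 v=8: → [26,35),[24,33),[22,31),[20,29); WM=29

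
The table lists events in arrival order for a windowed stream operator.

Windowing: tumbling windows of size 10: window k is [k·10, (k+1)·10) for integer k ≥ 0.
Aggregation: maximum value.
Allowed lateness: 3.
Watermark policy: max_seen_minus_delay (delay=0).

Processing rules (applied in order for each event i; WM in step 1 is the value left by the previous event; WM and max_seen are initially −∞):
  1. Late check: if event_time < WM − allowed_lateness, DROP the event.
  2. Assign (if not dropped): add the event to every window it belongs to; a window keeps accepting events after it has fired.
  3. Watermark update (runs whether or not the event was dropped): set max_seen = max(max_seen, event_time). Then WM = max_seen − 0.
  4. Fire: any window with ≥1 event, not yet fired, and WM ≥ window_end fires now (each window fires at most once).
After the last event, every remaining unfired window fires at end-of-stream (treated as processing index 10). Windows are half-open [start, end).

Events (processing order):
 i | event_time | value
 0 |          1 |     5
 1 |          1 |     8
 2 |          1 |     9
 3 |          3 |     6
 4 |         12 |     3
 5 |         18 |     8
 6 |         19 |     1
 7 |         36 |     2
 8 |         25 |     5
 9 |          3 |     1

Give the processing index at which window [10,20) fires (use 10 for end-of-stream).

7

i=0 t=1 v=5: → [0,10); WM=1
i=1 t=1 v=8: → [0,10); WM=1
i=2 t=1 v=9: → [0,10); WM=1
i=3 t=3 v=6: → [0,10); WM=3
i=4 t=12 v=3: → [10,20); WM=12; [0,10) fires=9
i=5 t=18 v=8: → [10,20); WM=18
i=6 t=19 v=1: → [10,20); WM=19
i=7 t=36 v=2: → [30,40); WM=36; [10,20) fires=8
i=8 t=25 v=5: DROP (t<36-3); WM=36
i=9 t=3 v=1: DROP (t<36-3); WM=36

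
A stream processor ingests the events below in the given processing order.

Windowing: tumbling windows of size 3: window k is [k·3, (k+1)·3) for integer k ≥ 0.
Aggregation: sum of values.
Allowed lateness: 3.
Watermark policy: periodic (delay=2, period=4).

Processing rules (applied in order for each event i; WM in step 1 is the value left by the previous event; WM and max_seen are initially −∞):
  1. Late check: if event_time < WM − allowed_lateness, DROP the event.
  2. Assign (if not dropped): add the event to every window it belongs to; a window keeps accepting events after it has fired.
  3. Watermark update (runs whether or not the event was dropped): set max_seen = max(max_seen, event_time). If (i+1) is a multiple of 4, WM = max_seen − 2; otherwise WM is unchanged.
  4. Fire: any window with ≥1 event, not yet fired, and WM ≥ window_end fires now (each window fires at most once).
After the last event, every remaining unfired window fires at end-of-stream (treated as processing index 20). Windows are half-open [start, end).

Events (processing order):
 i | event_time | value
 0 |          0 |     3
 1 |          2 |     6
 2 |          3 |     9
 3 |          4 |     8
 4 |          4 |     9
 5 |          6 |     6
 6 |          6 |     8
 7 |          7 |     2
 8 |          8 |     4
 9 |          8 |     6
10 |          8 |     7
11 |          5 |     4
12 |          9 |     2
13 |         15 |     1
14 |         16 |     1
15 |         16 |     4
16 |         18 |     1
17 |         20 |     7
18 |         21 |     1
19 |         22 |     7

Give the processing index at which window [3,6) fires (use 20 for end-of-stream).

i=0 t=0 v=3: → [0,3); WM=−∞
i=1 t=2 v=6: → [0,3); WM=−∞
i=2 t=3 v=9: → [3,6); WM=−∞
i=3 t=4 v=8: → [3,6); WM=2
i=4 t=4 v=9: → [3,6); WM=2
i=5 t=6 v=6: → [6,9); WM=2
i=6 t=6 v=8: → [6,9); WM=2
i=7 t=7 v=2: → [6,9); WM=5; [0,3) fires=9
i=8 t=8 v=4: → [6,9); WM=5
i=9 t=8 v=6: → [6,9); WM=5
i=10 t=8 v=7: → [6,9); WM=5
i=11 t=5 v=4: → [3,6); WM=6; [3,6) fires=30
i=12 t=9 v=2: → [9,12); WM=6
i=13 t=15 v=1: → [15,18); WM=6
i=14 t=16 v=1: → [15,18); WM=6
i=15 t=16 v=4: → [15,18); WM=14; [6,9) fires=33 [9,12) fires=2
i=16 t=18 v=1: → [18,21); WM=14
i=17 t=20 v=7: → [18,21); WM=14
i=18 t=21 v=1: → [21,24); WM=14
i=19 t=22 v=7: → [21,24); WM=20; [15,18) fires=6

11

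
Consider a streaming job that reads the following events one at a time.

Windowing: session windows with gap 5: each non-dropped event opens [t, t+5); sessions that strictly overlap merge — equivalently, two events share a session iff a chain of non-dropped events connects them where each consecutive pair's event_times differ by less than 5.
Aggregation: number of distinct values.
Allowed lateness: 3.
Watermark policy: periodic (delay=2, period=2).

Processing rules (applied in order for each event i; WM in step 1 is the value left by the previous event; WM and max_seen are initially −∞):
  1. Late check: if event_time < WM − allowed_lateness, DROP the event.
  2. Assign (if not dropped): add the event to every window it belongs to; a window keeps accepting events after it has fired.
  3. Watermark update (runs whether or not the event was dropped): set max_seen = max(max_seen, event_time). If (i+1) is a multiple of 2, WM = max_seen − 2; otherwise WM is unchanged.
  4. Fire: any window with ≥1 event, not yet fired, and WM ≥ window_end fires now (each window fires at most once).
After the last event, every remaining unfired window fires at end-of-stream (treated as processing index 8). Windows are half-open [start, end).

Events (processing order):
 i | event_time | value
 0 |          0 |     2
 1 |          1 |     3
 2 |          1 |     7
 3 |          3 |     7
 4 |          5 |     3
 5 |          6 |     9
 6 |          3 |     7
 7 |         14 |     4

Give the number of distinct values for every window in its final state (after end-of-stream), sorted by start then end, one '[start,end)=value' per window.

[0,11)=4 [14,19)=1

i=0 t=0 v=2: → [0,5); WM=−∞
i=1 t=1 v=3: → [0,6); WM=-1
i=2 t=1 v=7: → [0,6); WM=-1
i=3 t=3 v=7: → [0,8); WM=1
i=4 t=5 v=3: → [0,10); WM=1
i=5 t=6 v=9: → [0,11); WM=4
i=6 t=3 v=7: → [0,11); WM=4
i=7 t=14 v=4: → [14,19); WM=12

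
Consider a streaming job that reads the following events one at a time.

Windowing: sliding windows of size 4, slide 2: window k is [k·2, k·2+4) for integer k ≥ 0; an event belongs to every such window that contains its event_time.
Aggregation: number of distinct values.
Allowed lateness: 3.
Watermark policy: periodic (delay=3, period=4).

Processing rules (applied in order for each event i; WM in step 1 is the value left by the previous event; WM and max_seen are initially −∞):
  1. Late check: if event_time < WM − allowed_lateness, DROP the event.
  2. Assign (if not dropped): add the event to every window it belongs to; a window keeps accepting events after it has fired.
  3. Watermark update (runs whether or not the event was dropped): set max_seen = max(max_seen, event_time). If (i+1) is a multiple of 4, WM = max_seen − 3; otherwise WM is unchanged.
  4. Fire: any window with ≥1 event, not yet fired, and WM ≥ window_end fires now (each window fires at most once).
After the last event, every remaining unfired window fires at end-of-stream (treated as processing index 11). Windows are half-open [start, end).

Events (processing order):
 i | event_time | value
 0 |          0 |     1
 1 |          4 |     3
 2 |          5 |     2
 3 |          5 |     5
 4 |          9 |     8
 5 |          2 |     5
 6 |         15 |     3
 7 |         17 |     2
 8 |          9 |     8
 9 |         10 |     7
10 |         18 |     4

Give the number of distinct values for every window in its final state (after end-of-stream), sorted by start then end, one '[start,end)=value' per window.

i=0 t=0 v=1: → [0,4); WM=−∞
i=1 t=4 v=3: → [4,8),[2,6); WM=−∞
i=2 t=5 v=2: → [4,8),[2,6); WM=−∞
i=3 t=5 v=5: → [4,8),[2,6); WM=2
i=4 t=9 v=8: → [8,12),[6,10); WM=2
i=5 t=2 v=5: → [2,6),[0,4); WM=2
i=6 t=15 v=3: → [14,18),[12,16); WM=2
i=7 t=17 v=2: → [16,20),[14,18); WM=14; [0,4) fires=2 [2,6) fires=3 [4,8) fires=3 [6,10) fires=1 [8,12) fires=1
i=8 t=9 v=8: DROP (t<14-3); WM=14
i=9 t=10 v=7: DROP (t<14-3); WM=14
i=10 t=18 v=4: → [18,22),[16,20); WM=14

[0,4)=2 [2,6)=3 [4,8)=3 [6,10)=1 [8,12)=1 [12,16)=1 [14,18)=2 [16,20)=2 [18,22)=1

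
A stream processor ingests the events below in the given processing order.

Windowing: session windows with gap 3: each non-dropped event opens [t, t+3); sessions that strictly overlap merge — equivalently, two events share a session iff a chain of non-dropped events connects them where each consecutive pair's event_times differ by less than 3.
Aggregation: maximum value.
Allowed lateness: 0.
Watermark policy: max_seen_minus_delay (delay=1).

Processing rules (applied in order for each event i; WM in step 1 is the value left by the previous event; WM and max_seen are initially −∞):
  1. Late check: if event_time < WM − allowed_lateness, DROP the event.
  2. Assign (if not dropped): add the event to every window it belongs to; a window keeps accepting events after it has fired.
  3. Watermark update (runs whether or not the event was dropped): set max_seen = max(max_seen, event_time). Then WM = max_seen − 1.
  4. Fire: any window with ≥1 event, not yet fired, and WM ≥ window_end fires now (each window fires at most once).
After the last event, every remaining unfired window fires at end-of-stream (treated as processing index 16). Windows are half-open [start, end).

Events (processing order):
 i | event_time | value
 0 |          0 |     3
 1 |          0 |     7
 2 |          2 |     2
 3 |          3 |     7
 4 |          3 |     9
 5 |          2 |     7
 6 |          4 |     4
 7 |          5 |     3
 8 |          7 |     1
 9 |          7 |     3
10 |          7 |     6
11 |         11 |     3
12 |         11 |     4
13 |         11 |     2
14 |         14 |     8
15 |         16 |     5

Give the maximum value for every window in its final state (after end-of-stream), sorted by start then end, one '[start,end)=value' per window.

i=0 t=0 v=3: → [0,3); WM=-1
i=1 t=0 v=7: → [0,3); WM=-1
i=2 t=2 v=2: → [0,5); WM=1
i=3 t=3 v=7: → [0,6); WM=2
i=4 t=3 v=9: → [0,6); WM=2
i=5 t=2 v=7: → [0,6); WM=2
i=6 t=4 v=4: → [0,7); WM=3
i=7 t=5 v=3: → [0,8); WM=4
i=8 t=7 v=1: → [0,10); WM=6
i=9 t=7 v=3: → [0,10); WM=6
i=10 t=7 v=6: → [0,10); WM=6
i=11 t=11 v=3: → [11,14); WM=10
i=12 t=11 v=4: → [11,14); WM=10
i=13 t=11 v=2: → [11,14); WM=10
i=14 t=14 v=8: → [14,17); WM=13
i=15 t=16 v=5: → [14,19); WM=15

[0,10)=9 [11,14)=4 [14,19)=8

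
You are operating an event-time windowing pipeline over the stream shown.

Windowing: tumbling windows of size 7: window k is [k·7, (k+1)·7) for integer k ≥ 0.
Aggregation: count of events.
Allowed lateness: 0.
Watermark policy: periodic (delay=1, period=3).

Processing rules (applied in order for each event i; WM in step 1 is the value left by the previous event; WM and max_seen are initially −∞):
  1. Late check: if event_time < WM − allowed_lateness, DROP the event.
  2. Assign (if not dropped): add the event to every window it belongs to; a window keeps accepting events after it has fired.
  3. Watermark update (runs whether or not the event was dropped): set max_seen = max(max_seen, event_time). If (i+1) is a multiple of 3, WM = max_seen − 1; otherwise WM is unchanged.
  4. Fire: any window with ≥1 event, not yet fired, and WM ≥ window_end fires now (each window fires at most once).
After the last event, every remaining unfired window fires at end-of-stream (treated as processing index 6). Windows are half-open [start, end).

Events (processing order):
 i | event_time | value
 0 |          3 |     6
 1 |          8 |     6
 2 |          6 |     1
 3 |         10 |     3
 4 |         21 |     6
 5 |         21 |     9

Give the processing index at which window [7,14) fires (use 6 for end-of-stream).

5

i=0 t=3 v=6: → [0,7); WM=−∞
i=1 t=8 v=6: → [7,14); WM=−∞
i=2 t=6 v=1: → [0,7); WM=7; [0,7) fires=2
i=3 t=10 v=3: → [7,14); WM=7
i=4 t=21 v=6: → [21,28); WM=7
i=5 t=21 v=9: → [21,28); WM=20; [7,14) fires=2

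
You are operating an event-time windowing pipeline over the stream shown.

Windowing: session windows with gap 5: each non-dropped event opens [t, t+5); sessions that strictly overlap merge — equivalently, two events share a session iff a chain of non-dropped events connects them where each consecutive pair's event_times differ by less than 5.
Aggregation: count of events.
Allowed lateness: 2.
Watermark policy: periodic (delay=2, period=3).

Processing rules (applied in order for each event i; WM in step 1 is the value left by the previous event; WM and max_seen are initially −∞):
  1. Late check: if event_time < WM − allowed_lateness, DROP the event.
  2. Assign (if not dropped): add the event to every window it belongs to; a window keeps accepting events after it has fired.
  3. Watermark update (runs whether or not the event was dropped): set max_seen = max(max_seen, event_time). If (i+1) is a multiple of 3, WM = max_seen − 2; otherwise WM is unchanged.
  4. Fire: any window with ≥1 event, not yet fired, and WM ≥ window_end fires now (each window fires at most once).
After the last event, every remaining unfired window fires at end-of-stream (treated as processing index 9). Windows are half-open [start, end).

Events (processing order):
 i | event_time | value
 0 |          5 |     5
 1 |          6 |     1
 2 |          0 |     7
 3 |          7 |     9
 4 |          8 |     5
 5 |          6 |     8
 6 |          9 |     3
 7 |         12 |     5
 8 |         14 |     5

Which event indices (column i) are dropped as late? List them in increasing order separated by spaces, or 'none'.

i=0 t=5 v=5: → [5,10); WM=−∞
i=1 t=6 v=1: → [5,11); WM=−∞
i=2 t=0 v=7: → [0,5); WM=4
i=3 t=7 v=9: → [5,12); WM=4
i=4 t=8 v=5: → [5,13); WM=4
i=5 t=6 v=8: → [5,13); WM=6
i=6 t=9 v=3: → [5,14); WM=6
i=7 t=12 v=5: → [5,17); WM=6
i=8 t=14 v=5: → [5,19); WM=12

none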